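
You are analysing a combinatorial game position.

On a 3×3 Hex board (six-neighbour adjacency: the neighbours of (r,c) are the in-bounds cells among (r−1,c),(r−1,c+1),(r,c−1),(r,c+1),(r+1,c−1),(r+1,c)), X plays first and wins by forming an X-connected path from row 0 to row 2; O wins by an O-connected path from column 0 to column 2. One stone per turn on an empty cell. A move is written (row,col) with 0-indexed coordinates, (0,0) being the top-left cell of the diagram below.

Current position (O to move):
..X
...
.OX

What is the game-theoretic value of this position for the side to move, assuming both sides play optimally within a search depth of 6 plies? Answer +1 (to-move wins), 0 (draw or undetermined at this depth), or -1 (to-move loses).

p1 O@[..X/.../.OX]: (0,0)[O.X/.../.OX]-1* (0,1)[.OX/.../.OX]-1 (1,0)[..X/O../.OX]-1 (1,1)[..X/.O./.OX]-1 (1,2)[..X/..O/.OX]-1 (2,0)[..X/.../OOX]-1
p2 X@[O.X/.../.OX]: (0,1)[OXX/.../.OX]+1* (1,0)[O.X/X../.OX]+1 (1,1)[O.X/.X./.OX]+1 (1,2)[O.X/..X/.OX]+1 (2,0)[O.X/.../XOX]+1
p3 O@[OXX/.../.OX]: (1,0)[OXX/O../.OX]-1* (1,1)[OXX/.O./.OX]-1 (1,2)[OXX/..O/.OX]-1 (2,0)[OXX/.../OOX]-1
p4 X@[OXX/O../.OX]: (1,1)[OXX/OX./.OX]+1* (1,2)[OXX/O.X/.OX]+1 (2,0)[OXX/O../XOX]+1
p5 O@[OXX/OX./.OX]: (1,2)[OXX/OXO/.OX]-1* (2,0)[OXX/OX./OOX]-1
p6 X@[OXX/OXO/.OX]: (2,0)[OXX/OXO/XOX]+1*
p7 O@[OXX/OXO/XOX] terminal -1; root [..X/.../.OX] d6

value(..X/.../.OX, O) = -1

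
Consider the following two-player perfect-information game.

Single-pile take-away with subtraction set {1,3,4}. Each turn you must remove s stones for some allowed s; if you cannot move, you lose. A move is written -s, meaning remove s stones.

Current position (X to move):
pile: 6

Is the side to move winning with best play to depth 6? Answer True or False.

X winning at [6]: True

p1 X@[6]: -1[5]-1 -3[3]-1 -4[2]+1*
p2 O@[2]: -1[1]-1*
p3 X@[1]: -1[0]+1*
p4 O@[0] terminal -1; root [6] d6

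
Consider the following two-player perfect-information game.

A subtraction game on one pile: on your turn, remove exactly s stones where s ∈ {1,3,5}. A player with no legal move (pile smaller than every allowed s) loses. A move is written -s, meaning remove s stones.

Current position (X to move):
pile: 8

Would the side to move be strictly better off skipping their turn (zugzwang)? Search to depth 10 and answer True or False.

zugzwang(8, X) = True

ply 1, X at 8 | -1=-1→7*; -3=-1→5; -5=-1→3
ply 2, O at 7 | -1=+1→6*; -3=+1→4; -5=+1→2
ply 3, X at 6 | -1=-1→5*; -3=-1→3; -5=-1→1
ply 4, O at 5 | -1=+1→4*; -3=+1→2; -5=+1→0
ply 5, X at 4 | -1=-1→3*; -3=-1→1
ply 6, O at 3 | -1=+1→2*; -3=+1→0
ply 7, X at 2 | -1=-1→1*
ply 8, O at 1 | -1=+1→0*
ply 9: 0 is terminal -1 (X); from 8 depth 10
suppose X passes — search the same position with O to move:
pass> ply 1, O at 8 | -1=-1→7*; -3=-1→5; -5=-1→3
pass> ply 2, X at 7 | -1=+1→6*; -3=+1→4; -5=+1→2
pass> ply 3, O at 6 | -1=-1→5*; -3=-1→3; -5=-1→1
pass> ply 4, X at 5 | -1=+1→4*; -3=+1→2; -5=+1→0
pass> ply 5, O at 4 | -1=-1→3*; -3=-1→1
pass> ply 6, X at 3 | -1=+1→2*; -3=+1→0
pass> ply 7, O at 2 | -1=-1→1*
pass> ply 8, X at 1 | -1=+1→0*
pass> ply 9: 0 is terminal -1 (O); from 8 depth 10
for X: play -1, pass +1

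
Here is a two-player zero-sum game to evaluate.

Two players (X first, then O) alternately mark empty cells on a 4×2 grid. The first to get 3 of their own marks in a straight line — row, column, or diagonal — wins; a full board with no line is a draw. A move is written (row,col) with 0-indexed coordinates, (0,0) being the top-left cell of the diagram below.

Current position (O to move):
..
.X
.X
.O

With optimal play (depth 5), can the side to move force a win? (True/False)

[../.X/.X/.O] O move#1: (0,0):-1/O./.X/.X/.O, (0,1):+0/.O/.X/.X/.O*, (1,0):-1/../OX/.X/.O, (2,0):-1/../.X/OX/.O, (3,0):-1/../.X/.X/OO
[.O/.X/.X/.O] X move#2: (0,0):+0/XO/.X/.X/.O*, (1,0):+0/.O/XX/.X/.O, (2,0):+0/.O/.X/XX/.O, (3,0):+0/.O/.X/.X/XO
[XO/.X/.X/.O] O move#3: (1,0):+0/XO/OX/.X/.O*, (2,0):+0/XO/.X/OX/.O, (3,0):+0/XO/.X/.X/OO
[XO/OX/.X/.O] X move#4: (2,0):+0/XO/OX/XX/.O*, (3,0):+0/XO/OX/.X/XO
[XO/OX/XX/.O] O move#5: (3,0):+0/XO/OX/XX/OO*
[XO/OX/XX/OO] end (terminal +0, X#6); searched ../.X/.X/.O to 5

O winning at [../.X/.X/.O]: False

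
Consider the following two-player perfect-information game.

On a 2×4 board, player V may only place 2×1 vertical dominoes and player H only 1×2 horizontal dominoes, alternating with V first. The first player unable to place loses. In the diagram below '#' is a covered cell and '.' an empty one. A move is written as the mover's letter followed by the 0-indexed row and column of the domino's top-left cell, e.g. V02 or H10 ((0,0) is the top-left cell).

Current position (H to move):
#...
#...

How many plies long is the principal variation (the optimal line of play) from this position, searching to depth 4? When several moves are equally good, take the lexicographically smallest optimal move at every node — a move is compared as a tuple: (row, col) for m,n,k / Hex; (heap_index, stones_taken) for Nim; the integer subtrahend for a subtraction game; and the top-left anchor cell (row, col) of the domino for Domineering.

ply 1, H at #.../#... | H01=+1→###./#...*; H02=+1→#.##/#...; H11=+1→#.../###.; H12=+1→#.../#.##
ply 2, V at ###./#... | V03=-1→####/#..#*
ply 3, H at ####/#..# | H11=+1→####/####*
ply 4: ####/#### is terminal -1 (V); from #.../#... depth 4

PV length from [#.../#...]: 3 plies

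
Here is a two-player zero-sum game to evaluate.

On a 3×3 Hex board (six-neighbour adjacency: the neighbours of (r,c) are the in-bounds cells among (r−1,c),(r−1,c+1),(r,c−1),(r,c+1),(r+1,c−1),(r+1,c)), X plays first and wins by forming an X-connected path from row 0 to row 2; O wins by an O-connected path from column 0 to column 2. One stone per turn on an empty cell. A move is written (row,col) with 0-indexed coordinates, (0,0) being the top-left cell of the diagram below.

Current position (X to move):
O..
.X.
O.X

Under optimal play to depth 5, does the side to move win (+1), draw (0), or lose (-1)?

ply 1, X at O../.X./O.X | (0,1)=+1→OX./.X./O.X*; (0,2)=+1→O.X/.X./O.X; (1,0)=+1→O../XX./O.X; (1,2)=+1→O../.XX/O.X; (2,1)=+1→O../.X./OXX
ply 2, O at OX./.X./O.X | (0,2)=-1→OXO/.X./O.X*; (1,0)=-1→OX./OX./O.X; (1,2)=-1→OX./.XO/O.X; (2,1)=-1→OX./.X./OOX
ply 3, X at OXO/.X./O.X | (1,0)=+1→OXO/XX./O.X*; (1,2)=+1→OXO/.XX/O.X; (2,1)=+1→OXO/.X./OXX
ply 4, O at OXO/XX./O.X | (1,2)=-1→OXO/XXO/O.X*; (2,1)=-1→OXO/XX./OOX
ply 5, X at OXO/XXO/O.X | (2,1)=+1→OXO/XXO/OXX*
ply 6: OXO/XXO/OXX is terminal -1 (O); from O../.X./O.X depth 5

value(O../.X./O.X, X) = +1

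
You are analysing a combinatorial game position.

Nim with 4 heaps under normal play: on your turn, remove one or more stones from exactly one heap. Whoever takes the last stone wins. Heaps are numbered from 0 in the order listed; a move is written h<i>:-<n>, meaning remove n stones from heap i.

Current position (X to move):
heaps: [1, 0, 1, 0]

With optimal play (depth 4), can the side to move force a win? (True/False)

X winning at [(1,0,1,0)]: False

p1 X@[(1,0,1,0)]: h0:-1[(0,0,1,0)]-1* h2:-1[(1,0,0,0)]-1
p2 O@[(0,0,1,0)]: h2:-1[(0,0,0,0)]+1*
p3 X@[(0,0,0,0)] terminal -1; root [(1,0,1,0)] d4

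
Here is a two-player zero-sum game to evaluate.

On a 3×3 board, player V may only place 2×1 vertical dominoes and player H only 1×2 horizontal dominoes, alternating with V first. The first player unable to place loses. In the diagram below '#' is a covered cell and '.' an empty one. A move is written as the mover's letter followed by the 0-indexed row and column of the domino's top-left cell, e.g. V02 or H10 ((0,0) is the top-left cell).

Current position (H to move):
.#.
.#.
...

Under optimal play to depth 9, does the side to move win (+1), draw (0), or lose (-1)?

value(.#./.#./..., H) = -1

ply 1, H at .#./.#./... | H20=-1→.#./.#./##.*; H21=-1→.#./.#./.##
ply 2, V at .#./.#./##. | V00=+1→##./##./##.*; V02=+1→.##/.##/##.; V12=+1→.#./.##/###
ply 3: ##./##./##. is terminal -1 (H); from .#./.#./... depth 9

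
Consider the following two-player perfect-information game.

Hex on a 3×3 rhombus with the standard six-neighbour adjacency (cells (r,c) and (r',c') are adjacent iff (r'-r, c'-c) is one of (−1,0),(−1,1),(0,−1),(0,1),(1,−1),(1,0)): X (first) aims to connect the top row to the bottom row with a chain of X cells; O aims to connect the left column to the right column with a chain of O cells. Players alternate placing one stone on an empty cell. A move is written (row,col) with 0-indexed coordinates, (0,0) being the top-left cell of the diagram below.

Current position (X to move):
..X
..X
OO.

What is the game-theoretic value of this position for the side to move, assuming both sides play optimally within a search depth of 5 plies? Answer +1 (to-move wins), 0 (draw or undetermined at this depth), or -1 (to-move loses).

[..X/..X/OO.] X move#1: (0,0):-1/X.X/..X/OO., (0,1):-1/.XX/..X/OO., (1,0):-1/..X/X.X/OO., (1,1):-1/..X/.XX/OO., (2,2):+1/..X/..X/OOX*
[..X/..X/OOX] end (terminal -1, O#2); searched ..X/..X/OO. to 5

value(..X/..X/OO., X) = +1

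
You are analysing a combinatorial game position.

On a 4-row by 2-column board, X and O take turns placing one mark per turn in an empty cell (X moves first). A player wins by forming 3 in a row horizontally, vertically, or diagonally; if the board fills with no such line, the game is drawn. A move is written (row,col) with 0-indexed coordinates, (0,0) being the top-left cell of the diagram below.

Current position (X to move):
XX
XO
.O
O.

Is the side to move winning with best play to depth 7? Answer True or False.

ply 1, X at XX/XO/.O/O. | (2,0)=+1→XX/XO/XO/O.*; (3,1)=+0→XX/XO/.O/OX
ply 2: XX/XO/XO/O. is terminal -1 (O); from XX/XO/.O/O. depth 7

X winning at [XX/XO/.O/O.]: True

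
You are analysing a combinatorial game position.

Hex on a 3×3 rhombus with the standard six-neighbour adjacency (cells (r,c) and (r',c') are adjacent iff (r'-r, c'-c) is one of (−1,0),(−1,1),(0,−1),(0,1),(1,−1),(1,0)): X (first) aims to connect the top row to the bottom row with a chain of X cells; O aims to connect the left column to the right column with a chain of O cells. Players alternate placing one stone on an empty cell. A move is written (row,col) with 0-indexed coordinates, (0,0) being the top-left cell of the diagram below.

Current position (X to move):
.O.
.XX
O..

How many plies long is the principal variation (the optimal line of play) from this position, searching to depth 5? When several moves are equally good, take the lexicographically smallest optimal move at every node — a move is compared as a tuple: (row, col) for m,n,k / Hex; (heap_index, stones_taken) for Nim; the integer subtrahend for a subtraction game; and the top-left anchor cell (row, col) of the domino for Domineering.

PV length from [.O./.XX/O..]: 5 plies

ply 1, X at .O./.XX/O.. | (0,0)=+1→XO./.XX/O..*; (0,2)=+1→.OX/.XX/O..; (1,0)=+1→.O./XXX/O..; (2,1)=-1→.O./.XX/OX.; (2,2)=-1→.O./.XX/O.X
ply 2, O at XO./.XX/O.. | (0,2)=-1→XOO/.XX/O..*; (1,0)=-1→XO./OXX/O..; (2,1)=-1→XO./.XX/OO.; (2,2)=-1→XO./.XX/O.O
ply 3, X at XOO/.XX/O.. | (1,0)=+1→XOO/XXX/O..*; (2,1)=-1→XOO/.XX/OX.; (2,2)=-1→XOO/.XX/O.X
ply 4, O at XOO/XXX/O.. | (2,1)=-1→XOO/XXX/OO.*; (2,2)=-1→XOO/XXX/O.O
ply 5, X at XOO/XXX/OO. | (2,2)=+1→XOO/XXX/OOX*
ply 6: XOO/XXX/OOX is terminal -1 (O); from .O./.XX/O.. depth 5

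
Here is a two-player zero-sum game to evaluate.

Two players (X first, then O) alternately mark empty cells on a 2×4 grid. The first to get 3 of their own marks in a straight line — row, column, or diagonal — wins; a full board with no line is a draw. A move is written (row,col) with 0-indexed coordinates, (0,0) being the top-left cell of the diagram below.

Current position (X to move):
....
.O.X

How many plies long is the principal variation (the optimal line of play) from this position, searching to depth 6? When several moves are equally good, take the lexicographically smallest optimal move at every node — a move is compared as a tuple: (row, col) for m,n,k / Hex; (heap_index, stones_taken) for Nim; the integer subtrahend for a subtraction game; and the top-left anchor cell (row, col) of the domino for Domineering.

PV length from [..../.O.X]: 6 plies

[..../.O.X] X move#1: (0,0):+0/X.../.O.X*, (0,1):+0/.X../.O.X, (0,2):+0/..X./.O.X, (0,3):+0/...X/.O.X, (1,0):+0/..../XO.X, (1,2):+0/..../.OXX
[X.../.O.X] O move#2: (0,1):+0/XO../.O.X*, (0,2):+0/X.O./.O.X, (0,3):+0/X..O/.O.X, (1,0):+0/X.../OO.X, (1,2):+0/X.../.OOX
[XO../.O.X] X move#3: (0,2):+0/XOX./.O.X*, (0,3):+0/XO.X/.O.X, (1,0):+0/XO../XO.X, (1,2):+0/XO../.OXX
[XOX./.O.X] O move#4: (0,3):+0/XOXO/.O.X*, (1,0):+0/XOX./OO.X, (1,2):+0/XOX./.OOX
[XOXO/.O.X] X move#5: (1,0):+0/XOXO/XO.X*, (1,2):+0/XOXO/.OXX
[XOXO/XO.X] O move#6: (1,2):+0/XOXO/XOOX*
[XOXO/XOOX] end (terminal +0, X#7); searched ..../.O.X to 6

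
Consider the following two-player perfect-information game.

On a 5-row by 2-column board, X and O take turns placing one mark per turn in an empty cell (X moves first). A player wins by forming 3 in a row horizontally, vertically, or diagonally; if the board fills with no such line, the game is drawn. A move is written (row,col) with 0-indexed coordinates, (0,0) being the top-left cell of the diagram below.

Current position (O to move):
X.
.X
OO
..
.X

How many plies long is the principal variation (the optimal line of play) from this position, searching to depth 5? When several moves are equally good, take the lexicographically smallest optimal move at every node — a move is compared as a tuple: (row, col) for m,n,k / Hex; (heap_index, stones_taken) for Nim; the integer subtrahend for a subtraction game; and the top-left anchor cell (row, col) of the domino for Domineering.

PV length from [X./.X/OO/../.X]: 3 plies

ply 1, O at X./.X/OO/../.X | (0,1)=+0→XO/.X/OO/../.X; (1,0)=+0→X./OX/OO/../.X; (3,0)=+1→X./.X/OO/O./.X*; (3,1)=+0→X./.X/OO/.O/.X; (4,0)=+0→X./.X/OO/../OX
ply 2, X at X./.X/OO/O./.X | (0,1)=-1→XX/.X/OO/O./.X*; (1,0)=-1→X./XX/OO/O./.X; (3,1)=-1→X./.X/OO/OX/.X; (4,0)=-1→X./.X/OO/O./XX
ply 3, O at XX/.X/OO/O./.X | (1,0)=+1→XX/OX/OO/O./.X*; (3,1)=+1→XX/.X/OO/OO/.X; (4,0)=+1→XX/.X/OO/O./OX
ply 4: XX/OX/OO/O./.X is terminal -1 (X); from X./.X/OO/../.X depth 5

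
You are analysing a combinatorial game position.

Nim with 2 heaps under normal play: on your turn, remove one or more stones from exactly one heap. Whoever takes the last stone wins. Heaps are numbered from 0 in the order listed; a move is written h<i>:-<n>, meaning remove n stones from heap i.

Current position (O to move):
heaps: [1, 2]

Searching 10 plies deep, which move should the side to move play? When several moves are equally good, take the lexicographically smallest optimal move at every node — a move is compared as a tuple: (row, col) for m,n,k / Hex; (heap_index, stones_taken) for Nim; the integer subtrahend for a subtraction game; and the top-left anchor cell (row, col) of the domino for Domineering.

O's best at [(1,2)]: h1:-1

p1 O@[(1,2)]: h0:-1[(0,2)]-1 h1:-1[(1,1)]+1* h1:-2[(1,0)]-1
p2 X@[(1,1)]: h0:-1[(0,1)]-1* h1:-1[(1,0)]-1
p3 O@[(0,1)]: h1:-1[(0,0)]+1*
p4 X@[(0,0)] terminal -1; root [(1,2)] d10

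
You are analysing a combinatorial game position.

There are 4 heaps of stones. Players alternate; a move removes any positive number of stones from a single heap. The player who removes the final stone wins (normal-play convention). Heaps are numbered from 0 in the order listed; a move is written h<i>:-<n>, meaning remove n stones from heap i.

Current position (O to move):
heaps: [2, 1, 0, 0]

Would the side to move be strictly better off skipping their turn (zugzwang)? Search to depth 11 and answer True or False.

zugzwang((2,1,0,0), O) = False

ply 1, O at (2,1,0,0) | h0:-1=+1→(1,1,0,0)*; h0:-2=-1→(0,1,0,0); h1:-1=-1→(2,0,0,0)
ply 2, X at (1,1,0,0) | h0:-1=-1→(0,1,0,0)*; h1:-1=-1→(1,0,0,0)
ply 3, O at (0,1,0,0) | h1:-1=+1→(0,0,0,0)*
ply 4: (0,0,0,0) is terminal -1 (X); from (2,1,0,0) depth 11
suppose O passes — search the same position with X to move:
pass> ply 1, X at (2,1,0,0) | h0:-1=+1→(1,1,0,0)*; h0:-2=-1→(0,1,0,0); h1:-1=-1→(2,0,0,0)
pass> ply 2, O at (1,1,0,0) | h0:-1=-1→(0,1,0,0)*; h1:-1=-1→(1,0,0,0)
pass> ply 3, X at (0,1,0,0) | h1:-1=+1→(0,0,0,0)*
pass> ply 4: (0,0,0,0) is terminal -1 (O); from (2,1,0,0) depth 11
for O: play +1, pass -1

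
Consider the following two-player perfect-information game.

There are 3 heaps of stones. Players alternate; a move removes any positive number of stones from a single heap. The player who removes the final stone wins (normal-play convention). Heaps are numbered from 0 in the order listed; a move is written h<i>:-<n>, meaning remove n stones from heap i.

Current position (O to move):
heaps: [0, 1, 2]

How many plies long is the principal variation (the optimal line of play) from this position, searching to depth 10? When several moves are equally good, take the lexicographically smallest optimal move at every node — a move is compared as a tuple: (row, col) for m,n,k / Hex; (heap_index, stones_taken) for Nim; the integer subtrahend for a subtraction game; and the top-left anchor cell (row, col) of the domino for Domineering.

[(0,1,2)] O move#1: h1:-1:-1/(0,0,2), h2:-1:+1/(0,1,1)*, h2:-2:-1/(0,1,0)
[(0,1,1)] X move#2: h1:-1:-1/(0,0,1)*, h2:-1:-1/(0,1,0)
[(0,0,1)] O move#3: h2:-1:+1/(0,0,0)*
[(0,0,0)] end (terminal -1, X#4); searched (0,1,2) to 10

PV length from [(0,1,2)]: 3 plies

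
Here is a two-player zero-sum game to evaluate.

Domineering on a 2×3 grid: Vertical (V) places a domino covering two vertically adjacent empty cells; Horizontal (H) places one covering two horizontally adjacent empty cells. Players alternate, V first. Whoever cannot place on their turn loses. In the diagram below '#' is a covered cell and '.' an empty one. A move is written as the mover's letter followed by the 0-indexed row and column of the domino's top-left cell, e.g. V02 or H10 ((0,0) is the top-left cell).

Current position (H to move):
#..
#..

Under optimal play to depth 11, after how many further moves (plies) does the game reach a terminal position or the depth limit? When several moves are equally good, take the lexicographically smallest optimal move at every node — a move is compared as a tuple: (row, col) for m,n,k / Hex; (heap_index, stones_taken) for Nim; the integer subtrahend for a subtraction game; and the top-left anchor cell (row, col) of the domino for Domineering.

PV length from [#../#..]: 1 ply

ply 1, H at #../#.. | H01=+1→###/#..*; H11=+1→#../###
ply 2: ###/#.. is terminal -1 (V); from #../#.. depth 11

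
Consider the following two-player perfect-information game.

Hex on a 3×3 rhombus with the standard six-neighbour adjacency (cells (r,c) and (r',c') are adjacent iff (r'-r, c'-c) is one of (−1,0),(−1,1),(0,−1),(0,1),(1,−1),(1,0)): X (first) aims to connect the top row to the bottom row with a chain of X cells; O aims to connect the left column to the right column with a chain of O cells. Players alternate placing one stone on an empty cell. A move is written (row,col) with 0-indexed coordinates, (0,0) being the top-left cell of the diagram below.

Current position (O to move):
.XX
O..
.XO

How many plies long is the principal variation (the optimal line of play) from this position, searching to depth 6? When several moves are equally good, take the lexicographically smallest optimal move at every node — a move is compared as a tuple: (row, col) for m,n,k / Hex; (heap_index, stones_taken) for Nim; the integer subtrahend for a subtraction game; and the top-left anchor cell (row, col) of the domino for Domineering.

PV length from [.XX/O../.XO]: 2 plies

p1 O@[.XX/O../.XO]: (0,0)[OXX/O../.XO]-1* (1,1)[.XX/OO./.XO]-1 (1,2)[.XX/O.O/.XO]-1 (2,0)[.XX/O../OXO]-1
p2 X@[OXX/O../.XO]: (1,1)[OXX/OX./.XO]+1* (1,2)[OXX/O.X/.XO]+1 (2,0)[OXX/O../XXO]+1
p3 O@[OXX/OX./.XO] terminal -1; root [.XX/O../.XO] d6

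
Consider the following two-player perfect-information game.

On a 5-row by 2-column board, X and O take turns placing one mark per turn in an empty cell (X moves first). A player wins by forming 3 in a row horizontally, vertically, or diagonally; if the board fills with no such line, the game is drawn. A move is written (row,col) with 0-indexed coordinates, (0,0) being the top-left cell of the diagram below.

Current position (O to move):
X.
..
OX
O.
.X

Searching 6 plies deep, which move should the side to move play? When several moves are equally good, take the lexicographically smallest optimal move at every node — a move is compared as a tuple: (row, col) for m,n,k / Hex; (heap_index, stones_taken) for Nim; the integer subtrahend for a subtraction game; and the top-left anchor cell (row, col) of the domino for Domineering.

p1 O@[X./../OX/O./.X]: (0,1)[XO/../OX/O./.X]-1 (1,0)[X./O./OX/O./.X]+1* (1,1)[X./.O/OX/O./.X]-1 (3,1)[X./../OX/OO/.X]+1 (4,0)[X./../OX/O./OX]+1
p2 X@[X./O./OX/O./.X] terminal -1; root [X./../OX/O./.X] d6

O's best at [X./../OX/O./.X]: (1,0)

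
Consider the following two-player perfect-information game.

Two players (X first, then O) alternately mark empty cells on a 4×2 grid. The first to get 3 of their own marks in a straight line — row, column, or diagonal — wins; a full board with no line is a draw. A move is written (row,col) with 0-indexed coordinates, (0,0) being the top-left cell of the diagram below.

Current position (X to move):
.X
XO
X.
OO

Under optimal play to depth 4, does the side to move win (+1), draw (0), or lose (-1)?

value(.X/XO/X./OO, X) = +1

[.X/XO/X./OO] X move#1: (0,0):+1/XX/XO/X./OO*, (2,1):+0/.X/XO/XX/OO
[XX/XO/X./OO] end (terminal -1, O#2); searched .X/XO/X./OO to 4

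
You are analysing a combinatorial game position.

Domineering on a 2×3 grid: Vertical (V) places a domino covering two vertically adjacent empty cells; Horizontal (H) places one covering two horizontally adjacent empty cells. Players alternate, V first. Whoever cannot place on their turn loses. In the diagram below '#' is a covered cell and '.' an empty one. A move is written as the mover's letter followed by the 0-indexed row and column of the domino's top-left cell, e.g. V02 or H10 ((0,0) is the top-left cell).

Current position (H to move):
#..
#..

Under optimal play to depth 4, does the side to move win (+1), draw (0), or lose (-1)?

value(#../#.., H) = +1

p1 H@[#../#..]: H01[###/#..]+1* H11[#../###]+1
p2 V@[###/#..] terminal -1; root [#../#..] d4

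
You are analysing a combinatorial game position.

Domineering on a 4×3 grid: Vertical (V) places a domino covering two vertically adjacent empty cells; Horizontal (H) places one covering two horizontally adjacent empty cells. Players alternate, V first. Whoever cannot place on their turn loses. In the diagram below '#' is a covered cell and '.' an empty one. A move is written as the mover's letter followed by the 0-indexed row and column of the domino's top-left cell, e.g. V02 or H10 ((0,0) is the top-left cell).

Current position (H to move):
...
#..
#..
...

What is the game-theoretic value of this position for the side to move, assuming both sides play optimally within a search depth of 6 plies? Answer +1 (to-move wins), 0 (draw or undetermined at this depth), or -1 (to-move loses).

p1 H@[.../#../#../...]: H00[##./#../#../...]-1* H01[.##/#../#../...]-1 H11[.../###/#../...]-1 H21[.../#../###/...]-1 H30[.../#../#../##.]-1 H31[.../#../#../.##]-1
p2 V@[##./#../#../...]: V02[###/#.#/#../...]-1 V11[##./##./##./...]+1* V12[##./#.#/#.#/...]+1 V21[##./#../##./.#.]+1 V22[##./#../#.#/..#]+1
p3 H@[##./##./##./...]: H30[##./##./##./##.]-1* H31[##./##./##./.##]-1
p4 V@[##./##./##./##.]: V02[###/###/##./##.]+1* V12[##./###/###/##.]+1 V22[##./##./###/###]+1
p5 H@[###/###/##./##.] terminal -1; root [.../#../#../...] d6

value(.../#../#../..., H) = -1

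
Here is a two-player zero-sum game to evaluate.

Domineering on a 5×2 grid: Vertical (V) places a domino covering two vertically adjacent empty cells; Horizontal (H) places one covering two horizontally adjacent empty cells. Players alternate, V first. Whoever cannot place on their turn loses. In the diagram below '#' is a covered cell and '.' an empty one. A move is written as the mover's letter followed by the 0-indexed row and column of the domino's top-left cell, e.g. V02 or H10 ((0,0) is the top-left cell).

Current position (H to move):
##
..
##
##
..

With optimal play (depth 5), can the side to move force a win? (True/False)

ply 1, H at ##/../##/##/.. | H10=+1→##/##/##/##/..*; H40=+1→##/../##/##/##
ply 2: ##/##/##/##/.. is terminal -1 (V); from ##/../##/##/.. depth 5

H winning at [##/../##/##/..]: True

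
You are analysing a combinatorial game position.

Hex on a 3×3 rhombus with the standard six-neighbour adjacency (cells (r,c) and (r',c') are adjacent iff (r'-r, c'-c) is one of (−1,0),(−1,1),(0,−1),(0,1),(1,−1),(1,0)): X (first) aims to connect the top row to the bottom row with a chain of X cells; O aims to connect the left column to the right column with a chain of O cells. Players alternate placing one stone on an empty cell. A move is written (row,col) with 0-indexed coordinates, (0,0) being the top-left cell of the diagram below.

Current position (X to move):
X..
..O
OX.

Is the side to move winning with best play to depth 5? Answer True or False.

ply 1, X at X../..O/OX. | (0,1)=-1→XX./..O/OX.; (0,2)=-1→X.X/..O/OX.; (1,0)=-1→X../X.O/OX.; (1,1)=+1→X../.XO/OX.*; (2,2)=-1→X../..O/OXX
ply 2, O at X../.XO/OX. | (0,1)=-1→XO./.XO/OX.*; (0,2)=-1→X.O/.XO/OX.; (1,0)=-1→X../OXO/OX.; (2,2)=-1→X../.XO/OXO
ply 3, X at XO./.XO/OX. | (0,2)=+1→XOX/.XO/OX.*; (1,0)=+1→XO./XXO/OX.; (2,2)=+1→XO./.XO/OXX
ply 4: XOX/.XO/OX. is terminal -1 (O); from X../..O/OX. depth 5

X winning at [X../..O/OX.]: True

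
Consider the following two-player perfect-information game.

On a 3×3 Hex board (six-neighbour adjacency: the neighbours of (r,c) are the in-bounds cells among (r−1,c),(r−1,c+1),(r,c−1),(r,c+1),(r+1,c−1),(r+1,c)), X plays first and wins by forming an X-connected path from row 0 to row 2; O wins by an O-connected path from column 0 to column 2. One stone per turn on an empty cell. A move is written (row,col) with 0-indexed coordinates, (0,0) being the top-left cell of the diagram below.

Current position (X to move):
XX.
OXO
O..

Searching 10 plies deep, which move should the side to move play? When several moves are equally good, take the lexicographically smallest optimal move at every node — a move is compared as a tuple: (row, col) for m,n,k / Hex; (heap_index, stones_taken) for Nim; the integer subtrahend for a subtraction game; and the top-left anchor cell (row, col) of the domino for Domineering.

X's best at [XX./OXO/O..]: (2,1)

ply 1, X at XX./OXO/O.. | (0,2)=-1→XXX/OXO/O..; (2,1)=+1→XX./OXO/OX.*; (2,2)=-1→XX./OXO/O.X
ply 2: XX./OXO/OX. is terminal -1 (O); from XX./OXO/O.. depth 10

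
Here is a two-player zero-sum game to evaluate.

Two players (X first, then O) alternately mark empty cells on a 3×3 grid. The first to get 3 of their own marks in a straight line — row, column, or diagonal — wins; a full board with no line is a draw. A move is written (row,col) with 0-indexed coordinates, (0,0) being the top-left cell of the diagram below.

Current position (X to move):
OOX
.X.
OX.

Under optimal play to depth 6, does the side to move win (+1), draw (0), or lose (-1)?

value(OOX/.X./OX., X) = 0

p1 X@[OOX/.X./OX.]: (1,0)[OOX/XX./OX.]+0* (1,2)[OOX/.XX/OX.]-1 (2,2)[OOX/.X./OXX]-1
p2 O@[OOX/XX./OX.]: (1,2)[OOX/XXO/OX.]+0* (2,2)[OOX/XX./OXO]-1
p3 X@[OOX/XXO/OX.]: (2,2)[OOX/XXO/OXX]+0*
p4 O@[OOX/XXO/OXX] terminal +0; root [OOX/.X./OX.] d6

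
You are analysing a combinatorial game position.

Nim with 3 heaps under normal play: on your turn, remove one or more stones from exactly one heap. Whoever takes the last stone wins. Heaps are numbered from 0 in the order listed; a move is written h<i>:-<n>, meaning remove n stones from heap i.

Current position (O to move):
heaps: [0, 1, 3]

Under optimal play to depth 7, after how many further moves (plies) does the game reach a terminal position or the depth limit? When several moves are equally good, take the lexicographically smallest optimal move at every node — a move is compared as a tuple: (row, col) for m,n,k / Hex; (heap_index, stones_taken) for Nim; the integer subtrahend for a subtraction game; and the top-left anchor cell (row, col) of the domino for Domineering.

PV length from [(0,1,3)]: 3 plies

ply 1, O at (0,1,3) | h1:-1=-1→(0,0,3); h2:-1=-1→(0,1,2); h2:-2=+1→(0,1,1)*; h2:-3=-1→(0,1,0)
ply 2, X at (0,1,1) | h1:-1=-1→(0,0,1)*; h2:-1=-1→(0,1,0)
ply 3, O at (0,0,1) | h2:-1=+1→(0,0,0)*
ply 4: (0,0,0) is terminal -1 (X); from (0,1,3) depth 7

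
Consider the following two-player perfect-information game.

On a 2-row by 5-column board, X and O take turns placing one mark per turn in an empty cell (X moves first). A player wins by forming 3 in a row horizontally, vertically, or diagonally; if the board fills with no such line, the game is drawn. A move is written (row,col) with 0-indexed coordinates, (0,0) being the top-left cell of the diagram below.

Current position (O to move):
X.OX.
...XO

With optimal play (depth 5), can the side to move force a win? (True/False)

[X.OX./...XO] O move#1: (0,1):+0/XOOX./...XO*, (0,4):+0/X.OXO/...XO, (1,0):+0/X.OX./O..XO, (1,1):+0/X.OX./.O.XO, (1,2):+0/X.OX./..OXO
[XOOX./...XO] X move#2: (0,4):+0/XOOXX/...XO*, (1,0):+0/XOOX./X..XO, (1,1):+0/XOOX./.X.XO, (1,2):+0/XOOX./..XXO
[XOOXX/...XO] O move#3: (1,0):+0/XOOXX/O..XO*, (1,1):+0/XOOXX/.O.XO, (1,2):+0/XOOXX/..OXO
[XOOXX/O..XO] X move#4: (1,1):+0/XOOXX/OX.XO*, (1,2):+0/XOOXX/O.XXO
[XOOXX/OX.XO] O move#5: (1,2):+0/XOOXX/OXOXO*
[XOOXX/OXOXO] end (terminal +0, X#6); searched X.OX./...XO to 5

O winning at [X.OX./...XO]: False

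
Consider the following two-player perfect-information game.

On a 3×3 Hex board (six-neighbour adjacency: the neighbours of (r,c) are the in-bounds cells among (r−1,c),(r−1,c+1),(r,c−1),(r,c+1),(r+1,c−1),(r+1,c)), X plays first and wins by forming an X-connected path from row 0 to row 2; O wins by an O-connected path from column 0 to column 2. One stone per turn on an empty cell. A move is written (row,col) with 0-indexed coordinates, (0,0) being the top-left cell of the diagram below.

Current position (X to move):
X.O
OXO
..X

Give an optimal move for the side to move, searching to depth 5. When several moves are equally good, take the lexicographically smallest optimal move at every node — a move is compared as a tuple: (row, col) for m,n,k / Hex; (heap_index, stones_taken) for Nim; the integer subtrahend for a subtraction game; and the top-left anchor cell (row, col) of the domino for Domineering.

X's best at [X.O/OXO/..X]: (0,1)

ply 1, X at X.O/OXO/..X | (0,1)=+1→XXO/OXO/..X*; (2,0)=-1→X.O/OXO/X.X; (2,1)=-1→X.O/OXO/.XX
ply 2, O at XXO/OXO/..X | (2,0)=-1→XXO/OXO/O.X*; (2,1)=-1→XXO/OXO/.OX
ply 3, X at XXO/OXO/O.X | (2,1)=+1→XXO/OXO/OXX*
ply 4: XXO/OXO/OXX is terminal -1 (O); from X.O/OXO/..X depth 5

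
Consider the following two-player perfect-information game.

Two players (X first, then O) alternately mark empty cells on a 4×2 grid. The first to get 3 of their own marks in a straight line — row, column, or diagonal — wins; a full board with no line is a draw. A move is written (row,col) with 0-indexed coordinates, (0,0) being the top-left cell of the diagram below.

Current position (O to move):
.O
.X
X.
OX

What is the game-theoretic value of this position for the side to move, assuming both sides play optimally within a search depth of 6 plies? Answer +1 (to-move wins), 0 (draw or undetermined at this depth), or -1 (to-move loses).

value(.O/.X/X./OX, O) = 0

ply 1, O at .O/.X/X./OX | (0,0)=-1→OO/.X/X./OX; (1,0)=-1→.O/OX/X./OX; (2,1)=+0→.O/.X/XO/OX*
ply 2, X at .O/.X/XO/OX | (0,0)=+0→XO/.X/XO/OX*; (1,0)=+0→.O/XX/XO/OX
ply 3, O at XO/.X/XO/OX | (1,0)=+0→XO/OX/XO/OX*
ply 4: XO/OX/XO/OX is terminal +0 (X); from .O/.X/X./OX depth 6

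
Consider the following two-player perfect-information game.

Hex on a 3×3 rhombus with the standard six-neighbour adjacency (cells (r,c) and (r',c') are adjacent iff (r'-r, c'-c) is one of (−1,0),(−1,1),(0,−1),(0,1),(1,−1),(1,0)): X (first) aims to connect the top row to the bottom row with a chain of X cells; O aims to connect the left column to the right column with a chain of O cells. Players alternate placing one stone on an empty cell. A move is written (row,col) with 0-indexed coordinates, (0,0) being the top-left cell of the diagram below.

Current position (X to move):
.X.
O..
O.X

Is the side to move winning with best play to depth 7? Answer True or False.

X winning at [.X./O../O.X]: True

p1 X@[.X./O../O.X]: (0,0)[XX./O../O.X]-1 (0,2)[.XX/O../O.X]-1 (1,1)[.X./OX./O.X]+1* (1,2)[.X./O.X/O.X]+1 (2,1)[.X./O../OXX]-1
p2 O@[.X./OX./O.X]: (0,0)[OX./OX./O.X]-1* (0,2)[.XO/OX./O.X]-1 (1,2)[.X./OXO/O.X]-1 (2,1)[.X./OX./OOX]-1
p3 X@[OX./OX./O.X]: (0,2)[OXX/OX./O.X]+1* (1,2)[OX./OXX/O.X]+1 (2,1)[OX./OX./OXX]+1
p4 O@[OXX/OX./O.X]: (1,2)[OXX/OXO/O.X]-1* (2,1)[OXX/OX./OOX]-1
p5 X@[OXX/OXO/O.X]: (2,1)[OXX/OXO/OXX]+1*
p6 O@[OXX/OXO/OXX] terminal -1; root [.X./O../O.X] d7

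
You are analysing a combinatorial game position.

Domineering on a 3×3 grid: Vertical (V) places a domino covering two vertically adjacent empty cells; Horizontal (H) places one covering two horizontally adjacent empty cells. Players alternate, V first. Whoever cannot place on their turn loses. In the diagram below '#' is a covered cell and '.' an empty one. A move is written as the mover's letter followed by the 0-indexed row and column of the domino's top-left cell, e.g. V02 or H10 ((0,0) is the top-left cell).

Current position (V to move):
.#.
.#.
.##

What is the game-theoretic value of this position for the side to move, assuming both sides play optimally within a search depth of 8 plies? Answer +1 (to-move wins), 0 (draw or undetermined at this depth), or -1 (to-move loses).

[.#./.#./.##] V move#1: V00:+1/##./##./.##*, V02:+1/.##/.##/.##, V10:+1/.#./##./###
[##./##./.##] end (terminal -1, H#2); searched .#./.#./.## to 8

value(.#./.#./.##, V) = +1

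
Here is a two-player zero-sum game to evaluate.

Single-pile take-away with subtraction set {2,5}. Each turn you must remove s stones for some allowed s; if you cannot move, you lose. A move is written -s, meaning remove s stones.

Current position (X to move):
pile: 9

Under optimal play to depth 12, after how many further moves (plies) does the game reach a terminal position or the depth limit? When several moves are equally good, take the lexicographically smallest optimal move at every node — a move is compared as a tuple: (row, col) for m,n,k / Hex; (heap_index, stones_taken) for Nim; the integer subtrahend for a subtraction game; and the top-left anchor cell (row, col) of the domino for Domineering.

PV length from [9]: 3 plies

[9] X move#1: -2:+1/7*, -5:+1/4
[7] O move#2: -2:-1/5*, -5:-1/2
[5] X move#3: -2:-1/3, -5:+1/0*
[0] end (terminal -1, O#4); searched 9 to 12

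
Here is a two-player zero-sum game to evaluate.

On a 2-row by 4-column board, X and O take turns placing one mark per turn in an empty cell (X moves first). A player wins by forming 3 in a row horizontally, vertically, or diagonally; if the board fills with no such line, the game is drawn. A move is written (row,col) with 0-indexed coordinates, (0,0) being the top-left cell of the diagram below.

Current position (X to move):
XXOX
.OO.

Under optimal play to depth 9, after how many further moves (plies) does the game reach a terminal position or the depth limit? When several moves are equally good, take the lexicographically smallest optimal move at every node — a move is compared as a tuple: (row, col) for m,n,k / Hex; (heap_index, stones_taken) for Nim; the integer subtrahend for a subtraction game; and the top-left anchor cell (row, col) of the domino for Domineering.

ply 1, X at XXOX/.OO. | (1,0)=-1→XXOX/XOO.*; (1,3)=-1→XXOX/.OOX
ply 2, O at XXOX/XOO. | (1,3)=+1→XXOX/XOOO*
ply 3: XXOX/XOOO is terminal -1 (X); from XXOX/.OO. depth 9

PV length from [XXOX/.OO.]: 2 plies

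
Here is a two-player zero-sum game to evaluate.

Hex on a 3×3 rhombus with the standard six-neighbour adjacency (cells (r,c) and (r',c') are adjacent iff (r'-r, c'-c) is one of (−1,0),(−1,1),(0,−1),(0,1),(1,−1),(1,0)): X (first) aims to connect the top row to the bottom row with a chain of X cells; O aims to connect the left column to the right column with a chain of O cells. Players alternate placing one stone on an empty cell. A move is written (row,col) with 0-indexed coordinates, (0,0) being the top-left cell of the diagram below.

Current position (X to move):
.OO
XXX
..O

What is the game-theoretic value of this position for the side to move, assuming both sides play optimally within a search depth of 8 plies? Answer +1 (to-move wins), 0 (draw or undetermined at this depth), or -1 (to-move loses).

[.OO/XXX/..O] X move#1: (0,0):+1/XOO/XXX/..O*, (2,0):-1/.OO/XXX/X.O, (2,1):-1/.OO/XXX/.XO
[XOO/XXX/..O] O move#2: (2,0):-1/XOO/XXX/O.O*, (2,1):-1/XOO/XXX/.OO
[XOO/XXX/O.O] X move#3: (2,1):+1/XOO/XXX/OXO*
[XOO/XXX/OXO] end (terminal -1, O#4); searched .OO/XXX/..O to 8

value(.OO/XXX/..O, X) = +1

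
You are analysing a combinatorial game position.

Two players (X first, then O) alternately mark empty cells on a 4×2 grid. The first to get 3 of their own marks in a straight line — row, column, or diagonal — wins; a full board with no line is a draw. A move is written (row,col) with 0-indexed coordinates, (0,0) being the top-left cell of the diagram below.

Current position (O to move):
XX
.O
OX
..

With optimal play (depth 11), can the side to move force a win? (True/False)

p1 O@[XX/.O/OX/..]: (1,0)[XX/OO/OX/..]+0* (3,0)[XX/.O/OX/O.]+0 (3,1)[XX/.O/OX/.O]+0
p2 X@[XX/OO/OX/..]: (3,0)[XX/OO/OX/X.]+0* (3,1)[XX/OO/OX/.X]-1
p3 O@[XX/OO/OX/X.]: (3,1)[XX/OO/OX/XO]+0*
p4 X@[XX/OO/OX/XO] terminal +0; root [XX/.O/OX/..] d11

O winning at [XX/.O/OX/..]: False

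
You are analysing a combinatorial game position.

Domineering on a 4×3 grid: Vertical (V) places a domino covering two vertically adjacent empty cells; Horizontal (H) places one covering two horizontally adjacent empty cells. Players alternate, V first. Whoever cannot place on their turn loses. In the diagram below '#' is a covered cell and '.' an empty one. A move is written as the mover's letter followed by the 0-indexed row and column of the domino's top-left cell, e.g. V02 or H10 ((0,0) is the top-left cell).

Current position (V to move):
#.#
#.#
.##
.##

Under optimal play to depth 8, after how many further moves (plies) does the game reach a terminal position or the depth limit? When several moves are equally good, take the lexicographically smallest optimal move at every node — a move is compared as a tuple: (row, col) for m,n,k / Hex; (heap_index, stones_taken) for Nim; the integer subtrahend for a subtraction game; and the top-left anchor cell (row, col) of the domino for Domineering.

[#.#/#.#/.##/.##] V move#1: V01:+1/###/###/.##/.##*, V20:+1/#.#/#.#/###/###
[###/###/.##/.##] end (terminal -1, H#2); searched #.#/#.#/.##/.## to 8

PV length from [#.#/#.#/.##/.##]: 1 ply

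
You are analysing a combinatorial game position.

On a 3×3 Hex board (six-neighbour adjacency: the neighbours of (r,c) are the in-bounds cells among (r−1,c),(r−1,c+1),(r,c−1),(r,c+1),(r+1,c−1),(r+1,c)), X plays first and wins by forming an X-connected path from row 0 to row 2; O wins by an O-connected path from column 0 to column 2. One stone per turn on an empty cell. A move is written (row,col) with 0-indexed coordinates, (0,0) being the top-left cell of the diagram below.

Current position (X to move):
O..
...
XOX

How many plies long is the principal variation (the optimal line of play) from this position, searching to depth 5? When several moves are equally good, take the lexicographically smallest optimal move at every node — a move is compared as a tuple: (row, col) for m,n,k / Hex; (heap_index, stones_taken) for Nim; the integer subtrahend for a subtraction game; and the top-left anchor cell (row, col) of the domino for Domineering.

PV length from [O../.../XOX]: 3 plies

[O../.../XOX] X move#1: (0,1):+1/OX./.../XOX*, (0,2):+1/O.X/.../XOX, (1,0):+1/O../X../XOX, (1,1):+1/O../.X./XOX, (1,2):+1/O../..X/XOX
[OX./.../XOX] O move#2: (0,2):-1/OXO/.../XOX*, (1,0):-1/OX./O../XOX, (1,1):-1/OX./.O./XOX, (1,2):-1/OX./..O/XOX
[OXO/.../XOX] X move#3: (1,0):+1/OXO/X../XOX*, (1,1):+1/OXO/.X./XOX, (1,2):+1/OXO/..X/XOX
[OXO/X../XOX] end (terminal -1, O#4); searched O../.../XOX to 5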